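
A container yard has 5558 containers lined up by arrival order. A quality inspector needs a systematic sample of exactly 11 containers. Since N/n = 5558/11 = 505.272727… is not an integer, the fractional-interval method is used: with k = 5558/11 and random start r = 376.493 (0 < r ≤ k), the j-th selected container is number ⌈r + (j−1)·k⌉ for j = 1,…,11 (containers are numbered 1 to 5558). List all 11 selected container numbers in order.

j=1: r + 0k = 376.493 → ⌈·⌉ = 377
j=2: r + 1k = 881.765727… → ⌈·⌉ = 882
j=3: r + 2k = 1387.038454… → ⌈·⌉ = 1388
j=4: r + 3k = 1892.311181… → ⌈·⌉ = 1893
j=5: r + 4k = 2397.583909… → ⌈·⌉ = 2398
j=6: r + 5k = 2902.856636… → ⌈·⌉ = 2903
j=7: r + 6k = 3408.129363… → ⌈·⌉ = 3409
j=8: r + 7k = 3913.402090… → ⌈·⌉ = 3914
j=9: r + 8k = 4418.674818… → ⌈·⌉ = 4419
j=10: r + 9k = 4923.947545… → ⌈·⌉ = 4924
j=11: r + 10k = 5429.220272… → ⌈·⌉ = 5430

377, 882, 1388, 1893, 2398, 2903, 3409, 3914, 4419, 4924, 5430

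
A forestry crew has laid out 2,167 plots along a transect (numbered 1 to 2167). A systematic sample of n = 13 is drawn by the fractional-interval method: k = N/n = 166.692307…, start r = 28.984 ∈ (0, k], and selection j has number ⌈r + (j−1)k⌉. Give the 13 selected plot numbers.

29, 196, 363, 530, 696, 863, 1030, 1196, 1363, 1530, 1696, 1863, 2030

j=1: r + 0k = 28.984 → ⌈·⌉ = 29
j=2: r + 1k = 195.676307… → ⌈·⌉ = 196
j=3: r + 2k = 362.368615… → ⌈·⌉ = 363
j=4: r + 3k = 529.060923… → ⌈·⌉ = 530
j=5: r + 4k = 695.753230… → ⌈·⌉ = 696
j=6: r + 5k = 862.445538… → ⌈·⌉ = 863
j=7: r + 6k = 1029.137846… → ⌈·⌉ = 1030
j=8: r + 7k = 1195.830153… → ⌈·⌉ = 1196
j=9: r + 8k = 1362.522461… → ⌈·⌉ = 1363
j=10: r + 9k = 1529.214769… → ⌈·⌉ = 1530
j=11: r + 10k = 1695.907076… → ⌈·⌉ = 1696
j=12: r + 11k = 1862.599384… → ⌈·⌉ = 1863
j=13: r + 12k = 2029.291692… → ⌈·⌉ = 2030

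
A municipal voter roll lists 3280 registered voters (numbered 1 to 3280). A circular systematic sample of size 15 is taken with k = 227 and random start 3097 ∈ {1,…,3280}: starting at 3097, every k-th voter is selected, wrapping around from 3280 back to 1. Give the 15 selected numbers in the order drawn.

3097, 44, 271, 498, 725, 952, 1179, 1406, 1633, 1860, 2087, 2314, 2541, 2768, 2995

Selection 1: 3097
Selection 2: 3097 + 227 = 3324 → 3324 − 3280 = 44
Selection 3: 44 + 227 = 271
Selection 4: 271 + 227 = 498
Selection 5: 498 + 227 = 725
Selection 6: 725 + 227 = 952
Selection 7: 952 + 227 = 1179
Selection 8: 1179 + 227 = 1406
Selection 9: 1406 + 227 = 1633
Selection 10: 1633 + 227 = 1860
Selection 11: 1860 + 227 = 2087
Selection 12: 2087 + 227 = 2314
Selection 13: 2314 + 227 = 2541
Selection 14: 2541 + 227 = 2768
Selection 15: 2768 + 227 = 2995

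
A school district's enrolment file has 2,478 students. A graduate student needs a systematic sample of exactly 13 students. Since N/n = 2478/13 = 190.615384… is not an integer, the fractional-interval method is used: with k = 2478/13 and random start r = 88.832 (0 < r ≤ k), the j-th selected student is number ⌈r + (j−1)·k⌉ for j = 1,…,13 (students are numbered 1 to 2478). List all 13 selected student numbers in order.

89, 280, 471, 661, 852, 1042, 1233, 1424, 1614, 1805, 1995, 2186, 2377

j=1: r + 0k = 88.832 → ⌈·⌉ = 89
j=2: r + 1k = 279.447384… → ⌈·⌉ = 280
j=3: r + 2k = 470.062769… → ⌈·⌉ = 471
j=4: r + 3k = 660.678153… → ⌈·⌉ = 661
j=5: r + 4k = 851.293538… → ⌈·⌉ = 852
j=6: r + 5k = 1041.908923… → ⌈·⌉ = 1042
j=7: r + 6k = 1232.524307… → ⌈·⌉ = 1233
j=8: r + 7k = 1423.139692… → ⌈·⌉ = 1424
j=9: r + 8k = 1613.755076… → ⌈·⌉ = 1614
j=10: r + 9k = 1804.370461… → ⌈·⌉ = 1805
j=11: r + 10k = 1994.985846… → ⌈·⌉ = 1995
j=12: r + 11k = 2185.601230… → ⌈·⌉ = 2186
j=13: r + 12k = 2376.216615… → ⌈·⌉ = 2377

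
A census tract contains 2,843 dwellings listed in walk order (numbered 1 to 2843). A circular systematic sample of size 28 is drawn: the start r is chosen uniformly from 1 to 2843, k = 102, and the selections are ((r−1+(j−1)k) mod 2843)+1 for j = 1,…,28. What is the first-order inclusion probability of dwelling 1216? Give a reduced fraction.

28/2843

For each position j, as r ranges over 1…2843 the j-th selection hits every dwelling exactly once, so dwelling 1216 is selected for exactly 28 of the 2843 starts.
Inclusion probability = 28/2843.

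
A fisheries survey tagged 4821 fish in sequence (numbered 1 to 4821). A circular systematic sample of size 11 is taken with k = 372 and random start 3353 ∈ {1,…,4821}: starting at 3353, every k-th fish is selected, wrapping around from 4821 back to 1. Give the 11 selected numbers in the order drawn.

Selection 1: 3353
Selection 2: 3353 + 372 = 3725
Selection 3: 3725 + 372 = 4097
Selection 4: 4097 + 372 = 4469
Selection 5: 4469 + 372 = 4841 → 4841 − 4821 = 20
Selection 6: 20 + 372 = 392
Selection 7: 392 + 372 = 764
Selection 8: 764 + 372 = 1136
Selection 9: 1136 + 372 = 1508
Selection 10: 1508 + 372 = 1880
Selection 11: 1880 + 372 = 2252

3353, 3725, 4097, 4469, 20, 392, 764, 1136, 1508, 1880, 2252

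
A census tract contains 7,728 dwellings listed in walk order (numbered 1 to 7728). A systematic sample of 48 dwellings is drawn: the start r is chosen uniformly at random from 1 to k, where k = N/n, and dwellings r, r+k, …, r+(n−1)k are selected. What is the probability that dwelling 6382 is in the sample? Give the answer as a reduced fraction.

k = 7728/48 = 161.
Dwelling 6382 is selected iff r ≡ 6382 (mod 161); exactly one such r in {1,…,161}.
Inclusion probability = 1/161.

1/161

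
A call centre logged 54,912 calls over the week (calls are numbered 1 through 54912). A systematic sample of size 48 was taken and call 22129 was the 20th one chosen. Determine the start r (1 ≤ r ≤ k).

393

k = 54912/48 = 1144
r = 22129 − (20−1)×1144 = 22129 − 21736 = 393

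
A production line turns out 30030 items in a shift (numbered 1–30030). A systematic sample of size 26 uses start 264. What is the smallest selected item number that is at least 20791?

21054

k = 30030/26 = 1155
Steps past start: ⌈(20791 − 264)/1155⌉ = ⌈20527/1155⌉ = 18
Selected item: 264 + 18×1155 = 21054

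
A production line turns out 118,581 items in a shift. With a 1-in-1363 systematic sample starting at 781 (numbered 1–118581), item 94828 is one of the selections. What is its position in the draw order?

70

k = 1363
position = (94828 − 781)/1363 + 1 = 94047/1363 + 1 = 69 + 1 = 70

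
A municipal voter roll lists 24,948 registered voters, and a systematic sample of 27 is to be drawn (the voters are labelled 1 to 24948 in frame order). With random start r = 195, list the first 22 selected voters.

195, 1119, 2043, 2967, 3891, 4815, 5739, 6663, 7587, 8511, 9435, 10359, 11283, 12207, 13131, 14055, 14979, 15903, 16827, 17751, 18675, 19599

k = N/n = 24948/27 = 924
voter 1: 195
voter 2: 195 + 924 = 1119
voter 3: 1119 + 924 = 2043
voter 4: 2043 + 924 = 2967
voter 5: 2967 + 924 = 3891
voter 6: 3891 + 924 = 4815
voter 7: 4815 + 924 = 5739
voter 8: 5739 + 924 = 6663
voter 9: 6663 + 924 = 7587
voter 10: 7587 + 924 = 8511
voter 11: 8511 + 924 = 9435
voter 12: 9435 + 924 = 10359
voter 13: 10359 + 924 = 11283
voter 14: 11283 + 924 = 12207
voter 15: 12207 + 924 = 13131
voter 16: 13131 + 924 = 14055
voter 17: 14055 + 924 = 14979
voter 18: 14979 + 924 = 15903
voter 19: 15903 + 924 = 16827
voter 20: 16827 + 924 = 17751
voter 21: 17751 + 924 = 18675
voter 22: 18675 + 924 = 19599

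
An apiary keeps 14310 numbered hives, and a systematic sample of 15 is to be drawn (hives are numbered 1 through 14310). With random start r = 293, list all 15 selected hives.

293, 1247, 2201, 3155, 4109, 5063, 6017, 6971, 7925, 8879, 9833, 10787, 11741, 12695, 13649

k = N/n = 14310/15 = 954
hive 1: 293
hive 2: 293 + 954 = 1247
hive 3: 1247 + 954 = 2201
hive 4: 2201 + 954 = 3155
hive 5: 3155 + 954 = 4109
hive 6: 4109 + 954 = 5063
hive 7: 5063 + 954 = 6017
hive 8: 6017 + 954 = 6971
hive 9: 6971 + 954 = 7925
hive 10: 7925 + 954 = 8879
hive 11: 8879 + 954 = 9833
hive 12: 9833 + 954 = 10787
hive 13: 10787 + 954 = 11741
hive 14: 11741 + 954 = 12695
hive 15: 12695 + 954 = 13649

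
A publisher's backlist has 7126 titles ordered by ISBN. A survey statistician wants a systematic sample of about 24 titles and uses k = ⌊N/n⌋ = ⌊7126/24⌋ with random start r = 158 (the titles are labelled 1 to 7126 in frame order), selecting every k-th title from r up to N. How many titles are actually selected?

24

k = ⌊7126/24⌋ = 296
Achieved size = ⌊(7126 − 158)/296⌋ + 1 = ⌊6968/296⌋ + 1 = 23 + 1 = 24
(last selection: 158 + 23×296 = 6966 ≤ 7126; next would be 7262 > 7126)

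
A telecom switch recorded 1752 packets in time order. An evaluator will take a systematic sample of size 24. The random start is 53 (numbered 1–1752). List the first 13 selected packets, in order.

53, 126, 199, 272, 345, 418, 491, 564, 637, 710, 783, 856, 929

k = N/n = 1752/24 = 73
packet 1: 53
packet 2: 53 + 73 = 126
packet 3: 126 + 73 = 199
packet 4: 199 + 73 = 272
packet 5: 272 + 73 = 345
packet 6: 345 + 73 = 418
packet 7: 418 + 73 = 491
packet 8: 491 + 73 = 564
packet 9: 564 + 73 = 637
packet 10: 637 + 73 = 710
packet 11: 710 + 73 = 783
packet 12: 783 + 73 = 856
packet 13: 856 + 73 = 929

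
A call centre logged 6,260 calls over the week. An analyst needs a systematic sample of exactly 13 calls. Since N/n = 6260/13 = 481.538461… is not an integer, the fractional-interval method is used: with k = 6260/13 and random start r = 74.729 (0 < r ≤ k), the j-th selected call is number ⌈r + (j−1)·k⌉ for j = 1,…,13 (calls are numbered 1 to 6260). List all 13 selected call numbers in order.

75, 557, 1038, 1520, 2001, 2483, 2964, 3446, 3928, 4409, 4891, 5372, 5854

j=1: r + 0k = 74.729 → ⌈·⌉ = 75
j=2: r + 1k = 556.267461… → ⌈·⌉ = 557
j=3: r + 2k = 1037.805923… → ⌈·⌉ = 1038
j=4: r + 3k = 1519.344384… → ⌈·⌉ = 1520
j=5: r + 4k = 2000.882846… → ⌈·⌉ = 2001
j=6: r + 5k = 2482.421307… → ⌈·⌉ = 2483
j=7: r + 6k = 2963.959769… → ⌈·⌉ = 2964
j=8: r + 7k = 3445.498230… → ⌈·⌉ = 3446
j=9: r + 8k = 3927.036692… → ⌈·⌉ = 3928
j=10: r + 9k = 4408.575153… → ⌈·⌉ = 4409
j=11: r + 10k = 4890.113615… → ⌈·⌉ = 4891
j=12: r + 11k = 5371.652076… → ⌈·⌉ = 5372
j=13: r + 12k = 5853.190538… → ⌈·⌉ = 5854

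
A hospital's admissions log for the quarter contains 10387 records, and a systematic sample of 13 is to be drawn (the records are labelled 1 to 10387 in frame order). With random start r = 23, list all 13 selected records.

k = N/n = 10387/13 = 799
record 1: 23
record 2: 23 + 799 = 822
record 3: 822 + 799 = 1621
record 4: 1621 + 799 = 2420
record 5: 2420 + 799 = 3219
record 6: 3219 + 799 = 4018
record 7: 4018 + 799 = 4817
record 8: 4817 + 799 = 5616
record 9: 5616 + 799 = 6415
record 10: 6415 + 799 = 7214
record 11: 7214 + 799 = 8013
record 12: 8013 + 799 = 8812
record 13: 8812 + 799 = 9611

23, 822, 1621, 2420, 3219, 4018, 4817, 5616, 6415, 7214, 8013, 8812, 9611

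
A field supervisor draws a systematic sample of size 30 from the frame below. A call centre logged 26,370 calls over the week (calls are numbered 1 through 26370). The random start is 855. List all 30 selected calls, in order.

855, 1734, 2613, 3492, 4371, 5250, 6129, 7008, 7887, 8766, 9645, 10524, 11403, 12282, 13161, 14040, 14919, 15798, 16677, 17556, 18435, 19314, 20193, 21072, 21951, 22830, 23709, 24588, 25467, 26346

k = N/n = 26370/30 = 879
call 1: 855
call 2: 855 + 879 = 1734
call 3: 1734 + 879 = 2613
call 4: 2613 + 879 = 3492
call 5: 3492 + 879 = 4371
call 6: 4371 + 879 = 5250
call 7: 5250 + 879 = 6129
call 8: 6129 + 879 = 7008
call 9: 7008 + 879 = 7887
call 10: 7887 + 879 = 8766
call 11: 8766 + 879 = 9645
call 12: 9645 + 879 = 10524
call 13: 10524 + 879 = 11403
call 14: 11403 + 879 = 12282
call 15: 12282 + 879 = 13161
call 16: 13161 + 879 = 14040
call 17: 14040 + 879 = 14919
call 18: 14919 + 879 = 15798
call 19: 15798 + 879 = 16677
call 20: 16677 + 879 = 17556
call 21: 17556 + 879 = 18435
call 22: 18435 + 879 = 19314
call 23: 19314 + 879 = 20193
call 24: 20193 + 879 = 21072
call 25: 21072 + 879 = 21951
call 26: 21951 + 879 = 22830
call 27: 22830 + 879 = 23709
call 28: 23709 + 879 = 24588
call 29: 24588 + 879 = 25467
call 30: 25467 + 879 = 26346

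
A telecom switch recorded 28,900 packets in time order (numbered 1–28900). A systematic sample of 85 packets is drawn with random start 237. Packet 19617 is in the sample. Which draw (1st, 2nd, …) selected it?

k = 28900/85 = 340
position = (19617 − 237)/340 + 1 = 19380/340 + 1 = 57 + 1 = 58

58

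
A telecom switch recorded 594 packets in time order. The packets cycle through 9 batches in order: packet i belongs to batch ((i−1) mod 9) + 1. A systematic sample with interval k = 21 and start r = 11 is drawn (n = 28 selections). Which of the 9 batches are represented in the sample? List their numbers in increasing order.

Consecutive selections differ by k = 21, so their batch numbers differ by 21 mod 9 = 3.
gcd(21, 9) = 3, so the sample visits 9/3 = 3 distinct residues mod 9.
Start 11 is batch 2; the batches hit are 2, 5, 8.

2, 5, 8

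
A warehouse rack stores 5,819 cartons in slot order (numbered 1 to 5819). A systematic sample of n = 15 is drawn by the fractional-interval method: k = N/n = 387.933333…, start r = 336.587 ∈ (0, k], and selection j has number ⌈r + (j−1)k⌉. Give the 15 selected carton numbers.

j=1: r + 0k = 336.587 → ⌈·⌉ = 337
j=2: r + 1k = 724.520333… → ⌈·⌉ = 725
j=3: r + 2k = 1112.453666… → ⌈·⌉ = 1113
j=4: r + 3k = 1500.387 → ⌈·⌉ = 1501
j=5: r + 4k = 1888.320333… → ⌈·⌉ = 1889
j=6: r + 5k = 2276.253666… → ⌈·⌉ = 2277
j=7: r + 6k = 2664.187 → ⌈·⌉ = 2665
j=8: r + 7k = 3052.120333… → ⌈·⌉ = 3053
j=9: r + 8k = 3440.053666… → ⌈·⌉ = 3441
j=10: r + 9k = 3827.987 → ⌈·⌉ = 3828
j=11: r + 10k = 4215.920333… → ⌈·⌉ = 4216
j=12: r + 11k = 4603.853666… → ⌈·⌉ = 4604
j=13: r + 12k = 4991.787 → ⌈·⌉ = 4992
j=14: r + 13k = 5379.720333… → ⌈·⌉ = 5380
j=15: r + 14k = 5767.653666… → ⌈·⌉ = 5768

337, 725, 1113, 1501, 1889, 2277, 2665, 3053, 3441, 3828, 4216, 4604, 4992, 5380, 5768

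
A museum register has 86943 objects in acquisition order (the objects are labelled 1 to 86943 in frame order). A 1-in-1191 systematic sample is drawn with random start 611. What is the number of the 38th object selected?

44678

k = 1191
38th selection = r + (38−1)·k = 611 + 37×1191 = 611 + 44067 = 44678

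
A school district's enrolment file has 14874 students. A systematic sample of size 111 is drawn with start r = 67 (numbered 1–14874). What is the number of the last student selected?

k = 14874/111 = 134
111th selection = r + (111−1)·k = 67 + 110×134 = 67 + 14740 = 14807

14807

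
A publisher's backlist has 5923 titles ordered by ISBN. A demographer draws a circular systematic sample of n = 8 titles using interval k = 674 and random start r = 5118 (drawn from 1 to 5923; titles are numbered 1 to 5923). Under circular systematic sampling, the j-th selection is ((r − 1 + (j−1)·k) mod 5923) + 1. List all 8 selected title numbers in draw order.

5118, 5792, 543, 1217, 1891, 2565, 3239, 3913

Selection 1: 5118
Selection 2: 5118 + 674 = 5792
Selection 3: 5792 + 674 = 6466 → 6466 − 5923 = 543
Selection 4: 543 + 674 = 1217
Selection 5: 1217 + 674 = 1891
Selection 6: 1891 + 674 = 2565
Selection 7: 2565 + 674 = 3239
Selection 8: 3239 + 674 = 3913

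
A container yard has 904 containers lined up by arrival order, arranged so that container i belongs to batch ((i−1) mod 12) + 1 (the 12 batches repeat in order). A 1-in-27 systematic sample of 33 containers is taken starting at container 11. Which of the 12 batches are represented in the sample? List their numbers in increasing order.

Consecutive selections differ by k = 27, so their batch numbers differ by 27 mod 12 = 3.
gcd(27, 12) = 3, so the sample visits 12/3 = 4 distinct residues mod 12.
Start 11 is batch 11; the batches hit are 2, 5, 8, 11.

2, 5, 8, 11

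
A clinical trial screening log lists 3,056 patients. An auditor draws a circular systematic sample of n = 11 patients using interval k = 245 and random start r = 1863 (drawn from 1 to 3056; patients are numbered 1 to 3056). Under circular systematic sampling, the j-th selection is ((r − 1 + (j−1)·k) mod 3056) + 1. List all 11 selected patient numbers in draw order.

1863, 2108, 2353, 2598, 2843, 32, 277, 522, 767, 1012, 1257

Selection 1: 1863
Selection 2: 1863 + 245 = 2108
Selection 3: 2108 + 245 = 2353
Selection 4: 2353 + 245 = 2598
Selection 5: 2598 + 245 = 2843
Selection 6: 2843 + 245 = 3088 → 3088 − 3056 = 32
Selection 7: 32 + 245 = 277
Selection 8: 277 + 245 = 522
Selection 9: 522 + 245 = 767
Selection 10: 767 + 245 = 1012
Selection 11: 1012 + 245 = 1257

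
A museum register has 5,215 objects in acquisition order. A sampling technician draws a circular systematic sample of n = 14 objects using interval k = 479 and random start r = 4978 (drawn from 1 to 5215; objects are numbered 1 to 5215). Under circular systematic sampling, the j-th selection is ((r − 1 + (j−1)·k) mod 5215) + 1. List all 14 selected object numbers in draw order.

Selection 1: 4978
Selection 2: 4978 + 479 = 5457 → 5457 − 5215 = 242
Selection 3: 242 + 479 = 721
Selection 4: 721 + 479 = 1200
Selection 5: 1200 + 479 = 1679
Selection 6: 1679 + 479 = 2158
Selection 7: 2158 + 479 = 2637
Selection 8: 2637 + 479 = 3116
Selection 9: 3116 + 479 = 3595
Selection 10: 3595 + 479 = 4074
Selection 11: 4074 + 479 = 4553
Selection 12: 4553 + 479 = 5032
Selection 13: 5032 + 479 = 5511 → 5511 − 5215 = 296
Selection 14: 296 + 479 = 775

4978, 242, 721, 1200, 1679, 2158, 2637, 3116, 3595, 4074, 4553, 5032, 296, 775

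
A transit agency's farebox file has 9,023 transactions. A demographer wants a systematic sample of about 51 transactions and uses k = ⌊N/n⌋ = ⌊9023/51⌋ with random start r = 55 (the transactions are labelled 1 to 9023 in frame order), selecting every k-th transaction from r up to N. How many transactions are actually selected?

51

k = ⌊9023/51⌋ = 176
Achieved size = ⌊(9023 − 55)/176⌋ + 1 = ⌊8968/176⌋ + 1 = 50 + 1 = 51
(last selection: 55 + 50×176 = 8855 ≤ 9023; next would be 9031 > 9023)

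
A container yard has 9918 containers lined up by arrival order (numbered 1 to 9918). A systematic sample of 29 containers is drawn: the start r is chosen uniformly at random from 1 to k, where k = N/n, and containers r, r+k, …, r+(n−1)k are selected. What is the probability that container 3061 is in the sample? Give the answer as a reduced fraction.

k = 9918/29 = 342.
Container 3061 is selected iff r ≡ 3061 (mod 342); exactly one such r in {1,…,342}.
Inclusion probability = 1/342.

1/342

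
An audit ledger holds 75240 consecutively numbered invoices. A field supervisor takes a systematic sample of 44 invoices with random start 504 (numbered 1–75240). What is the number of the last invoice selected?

74034

k = 75240/44 = 1710
44th selection = r + (44−1)·k = 504 + 43×1710 = 504 + 73530 = 74034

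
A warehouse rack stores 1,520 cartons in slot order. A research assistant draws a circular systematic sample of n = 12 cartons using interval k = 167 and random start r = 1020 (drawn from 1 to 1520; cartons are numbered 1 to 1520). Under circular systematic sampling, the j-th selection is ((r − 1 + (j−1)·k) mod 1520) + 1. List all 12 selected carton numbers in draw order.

1020, 1187, 1354, 1, 168, 335, 502, 669, 836, 1003, 1170, 1337

Selection 1: 1020
Selection 2: 1020 + 167 = 1187
Selection 3: 1187 + 167 = 1354
Selection 4: 1354 + 167 = 1521 → 1521 − 1520 = 1
Selection 5: 1 + 167 = 168
Selection 6: 168 + 167 = 335
Selection 7: 335 + 167 = 502
Selection 8: 502 + 167 = 669
Selection 9: 669 + 167 = 836
Selection 10: 836 + 167 = 1003
Selection 11: 1003 + 167 = 1170
Selection 12: 1170 + 167 = 1337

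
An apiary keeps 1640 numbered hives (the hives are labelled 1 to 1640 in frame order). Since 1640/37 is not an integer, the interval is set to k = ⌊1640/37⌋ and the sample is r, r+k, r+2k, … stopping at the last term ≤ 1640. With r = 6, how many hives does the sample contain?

k = ⌊1640/37⌋ = 44
Achieved size = ⌊(1640 − 6)/44⌋ + 1 = ⌊1634/44⌋ + 1 = 37 + 1 = 38
(last selection: 6 + 37×44 = 1634 ≤ 1640; next would be 1678 > 1640)

38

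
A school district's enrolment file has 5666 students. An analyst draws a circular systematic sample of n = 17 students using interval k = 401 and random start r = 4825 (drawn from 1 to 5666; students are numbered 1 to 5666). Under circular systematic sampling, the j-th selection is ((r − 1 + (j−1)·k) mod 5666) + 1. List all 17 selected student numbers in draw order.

Selection 1: 4825
Selection 2: 4825 + 401 = 5226
Selection 3: 5226 + 401 = 5627
Selection 4: 5627 + 401 = 6028 → 6028 − 5666 = 362
Selection 5: 362 + 401 = 763
Selection 6: 763 + 401 = 1164
Selection 7: 1164 + 401 = 1565
Selection 8: 1565 + 401 = 1966
Selection 9: 1966 + 401 = 2367
Selection 10: 2367 + 401 = 2768
Selection 11: 2768 + 401 = 3169
Selection 12: 3169 + 401 = 3570
Selection 13: 3570 + 401 = 3971
Selection 14: 3971 + 401 = 4372
Selection 15: 4372 + 401 = 4773
Selection 16: 4773 + 401 = 5174
Selection 17: 5174 + 401 = 5575

4825, 5226, 5627, 362, 763, 1164, 1565, 1966, 2367, 2768, 3169, 3570, 3971, 4372, 4773, 5174, 5575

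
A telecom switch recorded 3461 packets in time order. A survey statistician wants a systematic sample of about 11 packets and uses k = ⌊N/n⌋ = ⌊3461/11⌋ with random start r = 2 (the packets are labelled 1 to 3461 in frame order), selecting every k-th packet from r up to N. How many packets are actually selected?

12

k = ⌊3461/11⌋ = 314
Achieved size = ⌊(3461 − 2)/314⌋ + 1 = ⌊3459/314⌋ + 1 = 11 + 1 = 12
(last selection: 2 + 11×314 = 3456 ≤ 3461; next would be 3770 > 3461)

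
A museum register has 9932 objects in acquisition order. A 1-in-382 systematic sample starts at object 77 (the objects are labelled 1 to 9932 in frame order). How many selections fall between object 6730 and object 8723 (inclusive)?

5

k = 382
First selection ≥ 6730: 77 + ⌈(6730−77)/382⌉·382 = 77 + 18×382 = 6953
Last selection ≤ 8723: 77 + ⌊(8723−77)/382⌋·382 = 77 + 22×382 = 8481
Count = 22 − 18 + 1 = 5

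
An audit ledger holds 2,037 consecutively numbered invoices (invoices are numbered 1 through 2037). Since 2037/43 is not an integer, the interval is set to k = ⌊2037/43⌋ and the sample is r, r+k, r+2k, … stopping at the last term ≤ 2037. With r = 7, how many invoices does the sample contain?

k = ⌊2037/43⌋ = 47
Achieved size = ⌊(2037 − 7)/47⌋ + 1 = ⌊2030/47⌋ + 1 = 43 + 1 = 44
(last selection: 7 + 43×47 = 2028 ≤ 2037; next would be 2075 > 2037)

44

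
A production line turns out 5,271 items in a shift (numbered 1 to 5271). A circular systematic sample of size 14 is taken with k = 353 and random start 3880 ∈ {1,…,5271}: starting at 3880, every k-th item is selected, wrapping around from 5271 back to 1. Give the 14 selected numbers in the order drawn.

Selection 1: 3880
Selection 2: 3880 + 353 = 4233
Selection 3: 4233 + 353 = 4586
Selection 4: 4586 + 353 = 4939
Selection 5: 4939 + 353 = 5292 → 5292 − 5271 = 21
Selection 6: 21 + 353 = 374
Selection 7: 374 + 353 = 727
Selection 8: 727 + 353 = 1080
Selection 9: 1080 + 353 = 1433
Selection 10: 1433 + 353 = 1786
Selection 11: 1786 + 353 = 2139
Selection 12: 2139 + 353 = 2492
Selection 13: 2492 + 353 = 2845
Selection 14: 2845 + 353 = 3198

3880, 4233, 4586, 4939, 21, 374, 727, 1080, 1433, 1786, 2139, 2492, 2845, 3198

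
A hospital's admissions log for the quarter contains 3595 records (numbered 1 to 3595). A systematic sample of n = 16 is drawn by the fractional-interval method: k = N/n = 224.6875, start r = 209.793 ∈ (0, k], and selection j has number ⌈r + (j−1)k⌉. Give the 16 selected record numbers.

j=1: r + 0k = 209.793 → ⌈·⌉ = 210
j=2: r + 1k = 434.4805 → ⌈·⌉ = 435
j=3: r + 2k = 659.168 → ⌈·⌉ = 660
j=4: r + 3k = 883.8555 → ⌈·⌉ = 884
j=5: r + 4k = 1108.543 → ⌈·⌉ = 1109
j=6: r + 5k = 1333.2305 → ⌈·⌉ = 1334
j=7: r + 6k = 1557.918 → ⌈·⌉ = 1558
j=8: r + 7k = 1782.6055 → ⌈·⌉ = 1783
j=9: r + 8k = 2007.293 → ⌈·⌉ = 2008
j=10: r + 9k = 2231.9805 → ⌈·⌉ = 2232
j=11: r + 10k = 2456.668 → ⌈·⌉ = 2457
j=12: r + 11k = 2681.3555 → ⌈·⌉ = 2682
j=13: r + 12k = 2906.043 → ⌈·⌉ = 2907
j=14: r + 13k = 3130.7305 → ⌈·⌉ = 3131
j=15: r + 14k = 3355.418 → ⌈·⌉ = 3356
j=16: r + 15k = 3580.1055 → ⌈·⌉ = 3581

210, 435, 660, 884, 1109, 1334, 1558, 1783, 2008, 2232, 2457, 2682, 2907, 3131, 3356, 3581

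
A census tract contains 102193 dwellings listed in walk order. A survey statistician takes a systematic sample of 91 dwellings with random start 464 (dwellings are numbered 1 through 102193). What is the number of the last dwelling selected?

k = 102193/91 = 1123
91st selection = r + (91−1)·k = 464 + 90×1123 = 464 + 101070 = 101534

101534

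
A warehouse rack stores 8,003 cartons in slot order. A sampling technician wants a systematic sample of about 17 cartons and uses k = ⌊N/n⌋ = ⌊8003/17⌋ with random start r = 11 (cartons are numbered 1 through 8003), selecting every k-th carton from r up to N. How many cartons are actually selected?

18

k = ⌊8003/17⌋ = 470
Achieved size = ⌊(8003 − 11)/470⌋ + 1 = ⌊7992/470⌋ + 1 = 17 + 1 = 18
(last selection: 11 + 17×470 = 8001 ≤ 8003; next would be 8471 > 8003)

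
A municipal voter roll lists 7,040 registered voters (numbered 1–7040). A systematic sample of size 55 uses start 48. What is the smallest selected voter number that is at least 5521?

5552

k = 7040/55 = 128
Steps past start: ⌈(5521 − 48)/128⌉ = ⌈5473/128⌉ = 43
Selected voter: 48 + 43×128 = 5552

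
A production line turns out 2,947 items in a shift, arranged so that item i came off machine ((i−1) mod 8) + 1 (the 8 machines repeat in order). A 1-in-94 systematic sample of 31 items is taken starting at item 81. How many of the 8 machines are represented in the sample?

4

Consecutive selections differ by k = 94, so their machine numbers differ by 94 mod 8 = 6.
gcd(94, 8) = 2, so the sample visits 8/2 = 4 distinct residues mod 8.
Start 81 is machine 1; the machines hit are 1, 3, 5, 7.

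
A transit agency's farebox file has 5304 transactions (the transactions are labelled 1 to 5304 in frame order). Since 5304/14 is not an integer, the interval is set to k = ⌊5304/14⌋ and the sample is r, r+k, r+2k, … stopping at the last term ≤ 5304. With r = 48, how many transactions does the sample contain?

k = ⌊5304/14⌋ = 378
Achieved size = ⌊(5304 − 48)/378⌋ + 1 = ⌊5256/378⌋ + 1 = 13 + 1 = 14
(last selection: 48 + 13×378 = 4962 ≤ 5304; next would be 5340 > 5304)

14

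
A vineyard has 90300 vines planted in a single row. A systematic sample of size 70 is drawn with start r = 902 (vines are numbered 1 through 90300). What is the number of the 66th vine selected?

k = 90300/70 = 1290
66th selection = r + (66−1)·k = 902 + 65×1290 = 902 + 83850 = 84752

84752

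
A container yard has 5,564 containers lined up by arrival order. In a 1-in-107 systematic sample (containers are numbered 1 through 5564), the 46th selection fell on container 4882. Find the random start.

67

k = 107
r = 4882 − (46−1)×107 = 4882 − 4815 = 67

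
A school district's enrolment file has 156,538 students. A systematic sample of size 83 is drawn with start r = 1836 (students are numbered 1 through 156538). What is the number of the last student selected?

156488

k = 156538/83 = 1886
83rd selection = r + (83−1)·k = 1836 + 82×1886 = 1836 + 154652 = 156488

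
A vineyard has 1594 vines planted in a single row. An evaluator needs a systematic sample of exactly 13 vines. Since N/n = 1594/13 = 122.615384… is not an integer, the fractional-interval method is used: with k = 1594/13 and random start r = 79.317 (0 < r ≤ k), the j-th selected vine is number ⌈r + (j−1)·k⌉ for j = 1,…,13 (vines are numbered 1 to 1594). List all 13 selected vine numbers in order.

80, 202, 325, 448, 570, 693, 816, 938, 1061, 1183, 1306, 1429, 1551

j=1: r + 0k = 79.317 → ⌈·⌉ = 80
j=2: r + 1k = 201.932384… → ⌈·⌉ = 202
j=3: r + 2k = 324.547769… → ⌈·⌉ = 325
j=4: r + 3k = 447.163153… → ⌈·⌉ = 448
j=5: r + 4k = 569.778538… → ⌈·⌉ = 570
j=6: r + 5k = 692.393923… → ⌈·⌉ = 693
j=7: r + 6k = 815.009307… → ⌈·⌉ = 816
j=8: r + 7k = 937.624692… → ⌈·⌉ = 938
j=9: r + 8k = 1060.240076… → ⌈·⌉ = 1061
j=10: r + 9k = 1182.855461… → ⌈·⌉ = 1183
j=11: r + 10k = 1305.470846… → ⌈·⌉ = 1306
j=12: r + 11k = 1428.086230… → ⌈·⌉ = 1429
j=13: r + 12k = 1550.701615… → ⌈·⌉ = 1551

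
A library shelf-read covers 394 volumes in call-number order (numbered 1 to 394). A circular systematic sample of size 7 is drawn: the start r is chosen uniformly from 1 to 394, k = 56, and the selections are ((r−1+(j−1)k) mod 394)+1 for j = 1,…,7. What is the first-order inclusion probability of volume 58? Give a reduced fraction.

For each position j, as r ranges over 1…394 the j-th selection hits every volume exactly once, so volume 58 is selected for exactly 7 of the 394 starts.
Inclusion probability = 7/394.

7/394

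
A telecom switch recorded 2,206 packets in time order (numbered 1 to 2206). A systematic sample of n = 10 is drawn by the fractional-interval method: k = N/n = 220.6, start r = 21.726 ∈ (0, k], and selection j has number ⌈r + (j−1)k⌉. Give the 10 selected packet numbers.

j=1: r + 0k = 21.726 → ⌈·⌉ = 22
j=2: r + 1k = 242.326 → ⌈·⌉ = 243
j=3: r + 2k = 462.926 → ⌈·⌉ = 463
j=4: r + 3k = 683.526 → ⌈·⌉ = 684
j=5: r + 4k = 904.126 → ⌈·⌉ = 905
j=6: r + 5k = 1124.726 → ⌈·⌉ = 1125
j=7: r + 6k = 1345.326 → ⌈·⌉ = 1346
j=8: r + 7k = 1565.926 → ⌈·⌉ = 1566
j=9: r + 8k = 1786.526 → ⌈·⌉ = 1787
j=10: r + 9k = 2007.126 → ⌈·⌉ = 2008

22, 243, 463, 684, 905, 1125, 1346, 1566, 1787, 2008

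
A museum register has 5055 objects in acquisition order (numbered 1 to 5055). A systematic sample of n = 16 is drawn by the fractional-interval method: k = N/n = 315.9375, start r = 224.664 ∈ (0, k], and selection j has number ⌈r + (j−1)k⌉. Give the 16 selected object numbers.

225, 541, 857, 1173, 1489, 1805, 2121, 2437, 2753, 3069, 3385, 3700, 4016, 4332, 4648, 4964

j=1: r + 0k = 224.664 → ⌈·⌉ = 225
j=2: r + 1k = 540.6015 → ⌈·⌉ = 541
j=3: r + 2k = 856.539 → ⌈·⌉ = 857
j=4: r + 3k = 1172.4765 → ⌈·⌉ = 1173
j=5: r + 4k = 1488.414 → ⌈·⌉ = 1489
j=6: r + 5k = 1804.3515 → ⌈·⌉ = 1805
j=7: r + 6k = 2120.289 → ⌈·⌉ = 2121
j=8: r + 7k = 2436.2265 → ⌈·⌉ = 2437
j=9: r + 8k = 2752.164 → ⌈·⌉ = 2753
j=10: r + 9k = 3068.1015 → ⌈·⌉ = 3069
j=11: r + 10k = 3384.039 → ⌈·⌉ = 3385
j=12: r + 11k = 3699.9765 → ⌈·⌉ = 3700
j=13: r + 12k = 4015.914 → ⌈·⌉ = 4016
j=14: r + 13k = 4331.8515 → ⌈·⌉ = 4332
j=15: r + 14k = 4647.789 → ⌈·⌉ = 4648
j=16: r + 15k = 4963.7265 → ⌈·⌉ = 4964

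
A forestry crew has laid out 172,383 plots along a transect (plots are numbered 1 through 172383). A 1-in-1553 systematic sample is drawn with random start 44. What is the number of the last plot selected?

170874

k = 1553
111th selection = r + (111−1)·k = 44 + 110×1553 = 44 + 170830 = 170874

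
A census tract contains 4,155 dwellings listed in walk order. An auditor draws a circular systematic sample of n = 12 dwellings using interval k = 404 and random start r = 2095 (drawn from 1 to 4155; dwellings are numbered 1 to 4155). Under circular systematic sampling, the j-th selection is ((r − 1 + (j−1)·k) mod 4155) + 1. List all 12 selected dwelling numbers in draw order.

Selection 1: 2095
Selection 2: 2095 + 404 = 2499
Selection 3: 2499 + 404 = 2903
Selection 4: 2903 + 404 = 3307
Selection 5: 3307 + 404 = 3711
Selection 6: 3711 + 404 = 4115
Selection 7: 4115 + 404 = 4519 → 4519 − 4155 = 364
Selection 8: 364 + 404 = 768
Selection 9: 768 + 404 = 1172
Selection 10: 1172 + 404 = 1576
Selection 11: 1576 + 404 = 1980
Selection 12: 1980 + 404 = 2384

2095, 2499, 2903, 3307, 3711, 4115, 364, 768, 1172, 1576, 1980, 2384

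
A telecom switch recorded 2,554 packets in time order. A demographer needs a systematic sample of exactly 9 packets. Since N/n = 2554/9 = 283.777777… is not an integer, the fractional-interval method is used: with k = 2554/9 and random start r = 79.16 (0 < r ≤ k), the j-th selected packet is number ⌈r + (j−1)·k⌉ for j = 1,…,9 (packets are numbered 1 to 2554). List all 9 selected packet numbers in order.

80, 363, 647, 931, 1215, 1499, 1782, 2066, 2350

j=1: r + 0k = 79.16 → ⌈·⌉ = 80
j=2: r + 1k = 362.937777… → ⌈·⌉ = 363
j=3: r + 2k = 646.715555… → ⌈·⌉ = 647
j=4: r + 3k = 930.493333… → ⌈·⌉ = 931
j=5: r + 4k = 1214.271111… → ⌈·⌉ = 1215
j=6: r + 5k = 1498.048888… → ⌈·⌉ = 1499
j=7: r + 6k = 1781.826666… → ⌈·⌉ = 1782
j=8: r + 7k = 2065.604444… → ⌈·⌉ = 2066
j=9: r + 8k = 2349.382222… → ⌈·⌉ = 2350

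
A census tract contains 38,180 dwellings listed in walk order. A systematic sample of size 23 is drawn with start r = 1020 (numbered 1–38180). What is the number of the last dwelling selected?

k = 38180/23 = 1660
23rd selection = r + (23−1)·k = 1020 + 22×1660 = 1020 + 36520 = 37540

37540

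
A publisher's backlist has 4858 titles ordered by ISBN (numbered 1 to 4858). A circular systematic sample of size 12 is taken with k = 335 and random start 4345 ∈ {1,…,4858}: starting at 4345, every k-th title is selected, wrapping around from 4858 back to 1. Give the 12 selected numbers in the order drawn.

4345, 4680, 157, 492, 827, 1162, 1497, 1832, 2167, 2502, 2837, 3172

Selection 1: 4345
Selection 2: 4345 + 335 = 4680
Selection 3: 4680 + 335 = 5015 → 5015 − 4858 = 157
Selection 4: 157 + 335 = 492
Selection 5: 492 + 335 = 827
Selection 6: 827 + 335 = 1162
Selection 7: 1162 + 335 = 1497
Selection 8: 1497 + 335 = 1832
Selection 9: 1832 + 335 = 2167
Selection 10: 2167 + 335 = 2502
Selection 11: 2502 + 335 = 2837
Selection 12: 2837 + 335 = 3172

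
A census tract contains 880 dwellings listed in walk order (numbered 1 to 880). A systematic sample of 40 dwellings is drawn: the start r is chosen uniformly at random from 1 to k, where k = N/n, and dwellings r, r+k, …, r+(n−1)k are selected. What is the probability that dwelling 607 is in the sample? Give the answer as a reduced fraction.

1/22

k = 880/40 = 22.
Dwelling 607 is selected iff r ≡ 607 (mod 22); exactly one such r in {1,…,22}.
Inclusion probability = 1/22.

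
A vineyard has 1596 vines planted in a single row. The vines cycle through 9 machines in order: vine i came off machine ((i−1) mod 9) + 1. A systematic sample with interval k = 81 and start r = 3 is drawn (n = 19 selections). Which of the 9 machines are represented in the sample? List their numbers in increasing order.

3

Consecutive selections differ by k = 81, so their machine numbers differ by 81 mod 9 = 0.
gcd(81, 9) = 9, so the sample visits 9/9 = 1 distinct residues mod 9.
Start 3 is machine 3; the machines hit are 3.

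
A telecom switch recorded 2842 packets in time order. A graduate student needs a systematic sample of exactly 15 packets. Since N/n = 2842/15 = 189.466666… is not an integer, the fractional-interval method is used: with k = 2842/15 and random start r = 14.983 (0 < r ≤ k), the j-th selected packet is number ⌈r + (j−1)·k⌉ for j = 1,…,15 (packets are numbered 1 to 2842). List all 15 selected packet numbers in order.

j=1: r + 0k = 14.983 → ⌈·⌉ = 15
j=2: r + 1k = 204.449666… → ⌈·⌉ = 205
j=3: r + 2k = 393.916333… → ⌈·⌉ = 394
j=4: r + 3k = 583.383 → ⌈·⌉ = 584
j=5: r + 4k = 772.849666… → ⌈·⌉ = 773
j=6: r + 5k = 962.316333… → ⌈·⌉ = 963
j=7: r + 6k = 1151.783 → ⌈·⌉ = 1152
j=8: r + 7k = 1341.249666… → ⌈·⌉ = 1342
j=9: r + 8k = 1530.716333… → ⌈·⌉ = 1531
j=10: r + 9k = 1720.183 → ⌈·⌉ = 1721
j=11: r + 10k = 1909.649666… → ⌈·⌉ = 1910
j=12: r + 11k = 2099.116333… → ⌈·⌉ = 2100
j=13: r + 12k = 2288.583 → ⌈·⌉ = 2289
j=14: r + 13k = 2478.049666… → ⌈·⌉ = 2479
j=15: r + 14k = 2667.516333… → ⌈·⌉ = 2668

15, 205, 394, 584, 773, 963, 1152, 1342, 1531, 1721, 1910, 2100, 2289, 2479, 2668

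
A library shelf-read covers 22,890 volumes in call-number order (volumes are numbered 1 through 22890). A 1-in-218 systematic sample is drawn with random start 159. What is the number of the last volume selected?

22831

k = 218
105th selection = r + (105−1)·k = 159 + 104×218 = 159 + 22672 = 22831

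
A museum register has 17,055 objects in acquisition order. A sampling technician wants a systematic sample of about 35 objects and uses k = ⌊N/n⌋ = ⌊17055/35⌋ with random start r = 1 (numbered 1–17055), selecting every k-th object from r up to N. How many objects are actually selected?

k = ⌊17055/35⌋ = 487
Achieved size = ⌊(17055 − 1)/487⌋ + 1 = ⌊17054/487⌋ + 1 = 35 + 1 = 36
(last selection: 1 + 35×487 = 17046 ≤ 17055; next would be 17533 > 17055)

36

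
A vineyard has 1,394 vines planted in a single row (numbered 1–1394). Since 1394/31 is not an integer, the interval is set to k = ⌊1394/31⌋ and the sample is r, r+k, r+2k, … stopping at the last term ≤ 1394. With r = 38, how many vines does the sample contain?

k = ⌊1394/31⌋ = 44
Achieved size = ⌊(1394 − 38)/44⌋ + 1 = ⌊1356/44⌋ + 1 = 30 + 1 = 31
(last selection: 38 + 30×44 = 1358 ≤ 1394; next would be 1402 > 1394)

31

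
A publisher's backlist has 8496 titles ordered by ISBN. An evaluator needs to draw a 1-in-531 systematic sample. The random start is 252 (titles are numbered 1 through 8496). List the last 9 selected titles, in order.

3969, 4500, 5031, 5562, 6093, 6624, 7155, 7686, 8217

8th selection = 252 + 7×531 = 3969
9th: 3969 + 531 = 4500
10th: 4500 + 531 = 5031
11th: 5031 + 531 = 5562
12th: 5562 + 531 = 6093
13th: 6093 + 531 = 6624
14th: 6624 + 531 = 7155
15th: 7155 + 531 = 7686
16th: 7686 + 531 = 8217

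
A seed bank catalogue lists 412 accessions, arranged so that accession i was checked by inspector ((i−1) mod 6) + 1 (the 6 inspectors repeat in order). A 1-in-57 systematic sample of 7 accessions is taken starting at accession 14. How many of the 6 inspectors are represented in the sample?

Consecutive selections differ by k = 57, so their inspector numbers differ by 57 mod 6 = 3.
gcd(57, 6) = 3, so the sample visits 6/3 = 2 distinct residues mod 6.
Start 14 is inspector 2; the inspectors hit are 2, 5.

2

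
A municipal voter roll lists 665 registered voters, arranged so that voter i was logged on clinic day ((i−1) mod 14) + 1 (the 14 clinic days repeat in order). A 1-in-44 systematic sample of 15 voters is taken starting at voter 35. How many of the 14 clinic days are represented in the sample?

7

Consecutive selections differ by k = 44, so their clinic day numbers differ by 44 mod 14 = 2.
gcd(44, 14) = 2, so the sample visits 14/2 = 7 distinct residues mod 14.
Start 35 is clinic day 7; the clinic days hit are 1, 3, 5, 7, 9, 11, 13.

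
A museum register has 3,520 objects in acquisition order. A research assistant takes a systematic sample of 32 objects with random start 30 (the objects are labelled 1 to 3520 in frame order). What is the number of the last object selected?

3440

k = 3520/32 = 110
32nd selection = r + (32−1)·k = 30 + 31×110 = 30 + 3410 = 3440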